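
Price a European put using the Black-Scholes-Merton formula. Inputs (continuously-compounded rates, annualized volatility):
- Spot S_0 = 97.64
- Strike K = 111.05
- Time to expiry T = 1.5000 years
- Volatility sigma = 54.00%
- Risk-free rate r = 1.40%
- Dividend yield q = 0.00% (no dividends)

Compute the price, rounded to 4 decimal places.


Answer: Price = 32.6301

Derivation:
d1 = (ln(S/K) + (r - q + 0.5*sigma^2) * T) / (sigma * sqrt(T)) = 0.16784553
d2 = d1 - sigma * sqrt(T) = -0.49351670
exp(-rT) = 0.97921896; exp(-qT) = 1.00000000
P = K * exp(-rT) * N(-d2) - S_0 * exp(-qT) * N(-d1)
N(-d1) = 0.43335240; N(-d2) = 0.68917623
P = 111.0500 * 0.97921896 * 0.68917623 - 97.6400 * 1.00000000 * 0.43335240 = 32.6301


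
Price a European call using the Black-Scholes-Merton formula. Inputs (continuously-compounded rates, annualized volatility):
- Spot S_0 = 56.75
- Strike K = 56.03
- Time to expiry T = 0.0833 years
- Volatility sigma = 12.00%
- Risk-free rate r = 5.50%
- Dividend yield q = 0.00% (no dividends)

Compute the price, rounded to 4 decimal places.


Answer: Price = 1.3609

Derivation:
d1 = (ln(S/K) + (r - q + 0.5*sigma^2) * T) / (sigma * sqrt(T)) = 0.51826556
d2 = d1 - sigma * sqrt(T) = 0.48363148
exp(-rT) = 0.99542898; exp(-qT) = 1.00000000
C = S_0 * exp(-qT) * N(d1) - K * exp(-rT) * N(d2)
N(d1) = 0.69786350; N(d2) = 0.68567628
C = 56.7500 * 1.00000000 * 0.69786350 - 56.0300 * 0.99542898 * 0.68567628 = 1.3609


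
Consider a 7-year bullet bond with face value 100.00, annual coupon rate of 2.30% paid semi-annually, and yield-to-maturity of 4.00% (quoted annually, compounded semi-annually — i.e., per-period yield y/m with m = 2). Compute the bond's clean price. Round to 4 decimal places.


Answer: Price = 89.7097

Derivation:
Coupon per period c = face * coupon_rate / m = 1.150000
Periods per year m = 2; per-period yield y/m = 0.020000
Number of cashflows N = 14
Cashflows (t years, CF_t, discount factor 1/(1+y/m)^(m*t), PV):
  t = 0.5000: CF_t = 1.150000, DF = 0.980392, PV = 1.127451
  t = 1.0000: CF_t = 1.150000, DF = 0.961169, PV = 1.105344
  t = 1.5000: CF_t = 1.150000, DF = 0.942322, PV = 1.083671
  t = 2.0000: CF_t = 1.150000, DF = 0.923845, PV = 1.062422
  t = 2.5000: CF_t = 1.150000, DF = 0.905731, PV = 1.041590
  t = 3.0000: CF_t = 1.150000, DF = 0.887971, PV = 1.021167
  t = 3.5000: CF_t = 1.150000, DF = 0.870560, PV = 1.001144
  t = 4.0000: CF_t = 1.150000, DF = 0.853490, PV = 0.981514
  t = 4.5000: CF_t = 1.150000, DF = 0.836755, PV = 0.962269
  t = 5.0000: CF_t = 1.150000, DF = 0.820348, PV = 0.943401
  t = 5.5000: CF_t = 1.150000, DF = 0.804263, PV = 0.924902
  t = 6.0000: CF_t = 1.150000, DF = 0.788493, PV = 0.906767
  t = 6.5000: CF_t = 1.150000, DF = 0.773033, PV = 0.888987
  t = 7.0000: CF_t = 101.150000, DF = 0.757875, PV = 76.659059
Price P = sum_t PV_t = 89.709689


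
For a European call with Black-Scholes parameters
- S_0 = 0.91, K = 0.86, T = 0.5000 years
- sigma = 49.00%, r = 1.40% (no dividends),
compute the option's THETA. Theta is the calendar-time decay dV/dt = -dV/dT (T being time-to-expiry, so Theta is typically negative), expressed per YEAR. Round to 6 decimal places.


Answer: Theta = -0.124066

Derivation:
d1 = 0.3565469351; d2 = 0.0100646123
phi(d1) = 0.3743734720; exp(-qT) = 1.0000000000; exp(-rT) = 0.9930244429
Theta = -S*exp(-qT)*phi(d1)*sigma/(2*sqrt(T)) - r*K*exp(-rT)*N(d2) + q*S*exp(-qT)*N(d1)
N(d1) = 0.6392844954; N(d2) = 0.5040151316; sqrt(T) = 0.7071067812
Term 1 = -0.9100 * 1.0000000000 * 0.3743734720 * 0.4900 / (2 * 0.7071067812) = -0.1180395490
Term 2 = -0.0140 * 0.8600 * 0.9930244429 * 0.5040151316 = -0.0060260121
Term 3 = 0 (no dividend yield, q = 0)
Theta = -0.1180395490 + (-0.0060260121) + (0.0000000000) = -0.124066


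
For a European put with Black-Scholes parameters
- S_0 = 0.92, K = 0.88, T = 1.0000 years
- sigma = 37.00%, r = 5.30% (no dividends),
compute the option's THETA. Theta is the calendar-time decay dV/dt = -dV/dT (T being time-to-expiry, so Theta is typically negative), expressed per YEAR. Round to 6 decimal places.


Answer: Theta = -0.040672

Derivation:
d1 = 0.4483831421; d2 = 0.0783831421
phi(d1) = 0.3607889007; exp(-qT) = 1.0000000000; exp(-rT) = 0.9483800125
Theta = -S*exp(-qT)*phi(d1)*sigma/(2*sqrt(T)) + r*K*exp(-rT)*N(-d2) - q*S*exp(-qT)*N(-d1)
N(-d1) = 0.3269383530; N(-d2) = 0.4687616415; sqrt(T) = 1.0000000000
Term 1 = -0.9200 * 1.0000000000 * 0.3607889007 * 0.3700 / (2 * 1.0000000000) = -0.0614062709
Term 2 = 0.0530 * 0.8800 * 0.9483800125 * 0.4687616415 = 0.0207344730
Term 3 = 0 (no dividend yield, q = 0)
Theta = -0.0614062709 + (0.0207344730) + (0.0000000000) = -0.040672


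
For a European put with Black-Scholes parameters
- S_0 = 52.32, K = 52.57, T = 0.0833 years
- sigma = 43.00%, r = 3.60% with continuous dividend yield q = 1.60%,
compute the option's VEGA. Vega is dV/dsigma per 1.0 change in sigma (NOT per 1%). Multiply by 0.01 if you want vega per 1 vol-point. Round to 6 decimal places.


d1 = 0.0370666738; d2 = -0.0870388055
phi(d1) = 0.3986683135; exp(-qT) = 0.9986680878; exp(-rT) = 0.9970056919
Vega = S * exp(-qT) * phi(d1) * sqrt(T) = 52.3200 * 0.9986680878 * 0.3986683135 * 0.2886173938 = 6.012058

Answer: Vega = 6.012058


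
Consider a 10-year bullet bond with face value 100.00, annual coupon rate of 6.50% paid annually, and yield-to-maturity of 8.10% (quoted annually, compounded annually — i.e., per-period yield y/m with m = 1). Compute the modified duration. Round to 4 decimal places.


Coupon per period c = face * coupon_rate / m = 6.500000
Periods per year m = 1; per-period yield y/m = 0.081000
Number of cashflows N = 10
Cashflows (t years, CF_t, discount factor 1/(1+y/m)^(m*t), PV):
  t = 1.0000: CF_t = 6.500000, DF = 0.925069, PV = 6.012951
  t = 2.0000: CF_t = 6.500000, DF = 0.855753, PV = 5.562397
  t = 3.0000: CF_t = 6.500000, DF = 0.791631, PV = 5.145603
  t = 4.0000: CF_t = 6.500000, DF = 0.732314, PV = 4.760040
  t = 5.0000: CF_t = 6.500000, DF = 0.677441, PV = 4.403367
  t = 6.0000: CF_t = 6.500000, DF = 0.626680, PV = 4.073420
  t = 7.0000: CF_t = 6.500000, DF = 0.579722, PV = 3.768196
  t = 8.0000: CF_t = 6.500000, DF = 0.536284, PV = 3.485843
  t = 9.0000: CF_t = 6.500000, DF = 0.496099, PV = 3.224646
  t = 10.0000: CF_t = 106.500000, DF = 0.458926, PV = 48.875664
Price P = sum_t PV_t = 89.312127
First compute Macaulay numerator sum_t t * PV_t:
  t * PV_t at t = 1.0000: 6.012951
  t * PV_t at t = 2.0000: 11.124794
  t * PV_t at t = 3.0000: 15.436809
  t * PV_t at t = 4.0000: 19.040159
  t * PV_t at t = 5.0000: 22.016835
  t * PV_t at t = 6.0000: 24.440520
  t * PV_t at t = 7.0000: 26.377373
  t * PV_t at t = 8.0000: 27.886743
  t * PV_t at t = 9.0000: 29.021818
  t * PV_t at t = 10.0000: 488.756637
Macaulay duration D = 670.114639 / 89.312127 = 7.503064
Modified duration = D / (1 + y/m) = 7.503064 / (1 + 0.081000) = 6.940855

Answer: Modified duration = 6.9409


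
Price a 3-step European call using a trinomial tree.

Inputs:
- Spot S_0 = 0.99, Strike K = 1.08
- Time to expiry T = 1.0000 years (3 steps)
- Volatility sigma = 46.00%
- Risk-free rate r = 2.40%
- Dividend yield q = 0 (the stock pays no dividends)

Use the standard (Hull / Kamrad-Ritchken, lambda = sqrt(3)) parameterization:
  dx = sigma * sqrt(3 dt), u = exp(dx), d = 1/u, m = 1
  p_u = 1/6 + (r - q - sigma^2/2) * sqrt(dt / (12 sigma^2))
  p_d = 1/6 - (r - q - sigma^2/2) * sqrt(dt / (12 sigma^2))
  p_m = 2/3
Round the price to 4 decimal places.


dt = T/N = 0.333333; dx = sigma*sqrt(3*dt) = 0.460000
u = exp(dx) = 1.584074; d = 1/u = 0.631284
p_u = 0.137029, p_m = 0.666667, p_d = 0.196304
Discount per step: exp(-r*dt) = 0.992032
Stock lattice S(k, j) with j the centered position index:
  k=0: S(0,+0) = 0.9900
  k=1: S(1,-1) = 0.6250; S(1,+0) = 0.9900; S(1,+1) = 1.5682
  k=2: S(2,-2) = 0.3945; S(2,-1) = 0.6250; S(2,+0) = 0.9900; S(2,+1) = 1.5682; S(2,+2) = 2.4842
  k=3: S(3,-3) = 0.2491; S(3,-2) = 0.3945; S(3,-1) = 0.6250; S(3,+0) = 0.9900; S(3,+1) = 1.5682; S(3,+2) = 2.4842; S(3,+3) = 3.9352
Terminal payoffs V(N, j) = max(S_T - K, 0):
  V(3,-3) = 0.000000; V(3,-2) = 0.000000; V(3,-1) = 0.000000; V(3,+0) = 0.000000; V(3,+1) = 0.488233; V(3,+2) = 1.404197; V(3,+3) = 2.855153
Backward induction: V(k, j) = exp(-r*dt) * [p_u * V(k+1, j+1) + p_m * V(k+1, j) + p_d * V(k+1, j-1)]
  V(2,-2) = exp(-r*dt) * [p_u*0.000000 + p_m*0.000000 + p_d*0.000000] = 0.000000
  V(2,-1) = exp(-r*dt) * [p_u*0.000000 + p_m*0.000000 + p_d*0.000000] = 0.000000
  V(2,+0) = exp(-r*dt) * [p_u*0.488233 + p_m*0.000000 + p_d*0.000000] = 0.066369
  V(2,+1) = exp(-r*dt) * [p_u*1.404197 + p_m*0.488233 + p_d*0.000000] = 0.513778
  V(2,+2) = exp(-r*dt) * [p_u*2.855153 + p_m*1.404197 + p_d*0.488233] = 1.411872
  V(1,-1) = exp(-r*dt) * [p_u*0.066369 + p_m*0.000000 + p_d*0.000000] = 0.009022
  V(1,+0) = exp(-r*dt) * [p_u*0.513778 + p_m*0.066369 + p_d*0.000000] = 0.113735
  V(1,+1) = exp(-r*dt) * [p_u*1.411872 + p_m*0.513778 + p_d*0.066369] = 0.544640
  V(0,+0) = exp(-r*dt) * [p_u*0.544640 + p_m*0.113735 + p_d*0.009022] = 0.151013

Answer: Price = V(0,0) = 0.1510


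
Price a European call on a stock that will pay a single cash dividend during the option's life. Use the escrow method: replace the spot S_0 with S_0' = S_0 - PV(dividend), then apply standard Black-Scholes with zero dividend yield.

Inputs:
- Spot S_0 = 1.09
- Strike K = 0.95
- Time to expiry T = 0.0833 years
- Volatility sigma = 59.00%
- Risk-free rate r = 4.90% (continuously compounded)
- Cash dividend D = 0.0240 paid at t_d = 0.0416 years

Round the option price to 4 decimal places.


PV(D) = D * exp(-r * t_d) = 0.0240 * 0.99796368 = 0.02395113
S_0' = S_0 - PV(D) = 1.0900 - 0.02395113 = 1.06604887
d1 = (ln(S_0'/K) + (r + sigma^2/2)*T) / (sigma*sqrt(T)) = 0.78593599
d2 = d1 - sigma*sqrt(T) = 0.61565173
exp(-rT) = 0.99592662
N(d1) = 0.78404751; N(d2) = 0.73093780
C = S_0' * N(d1) - K * exp(-rT) * N(d2) = 1.06604887 * 0.78404751 - 0.9500 * 0.99592662 * 0.73093780 = 0.1443

Answer: Price = 0.1443


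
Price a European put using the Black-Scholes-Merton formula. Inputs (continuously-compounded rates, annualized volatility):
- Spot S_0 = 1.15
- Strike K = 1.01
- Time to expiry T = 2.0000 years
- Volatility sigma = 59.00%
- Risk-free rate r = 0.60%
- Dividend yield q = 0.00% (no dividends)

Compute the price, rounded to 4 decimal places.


d1 = (ln(S/K) + (r - q + 0.5*sigma^2) * T) / (sigma * sqrt(T)) = 0.58715224
d2 = d1 - sigma * sqrt(T) = -0.24723376
exp(-rT) = 0.98807171; exp(-qT) = 1.00000000
P = K * exp(-rT) * N(-d2) - S_0 * exp(-qT) * N(-d1)
N(-d1) = 0.27855073; N(-d2) = 0.59763634
P = 1.0100 * 0.98807171 * 0.59763634 - 1.1500 * 1.00000000 * 0.27855073 = 0.2761

Answer: Price = 0.2761


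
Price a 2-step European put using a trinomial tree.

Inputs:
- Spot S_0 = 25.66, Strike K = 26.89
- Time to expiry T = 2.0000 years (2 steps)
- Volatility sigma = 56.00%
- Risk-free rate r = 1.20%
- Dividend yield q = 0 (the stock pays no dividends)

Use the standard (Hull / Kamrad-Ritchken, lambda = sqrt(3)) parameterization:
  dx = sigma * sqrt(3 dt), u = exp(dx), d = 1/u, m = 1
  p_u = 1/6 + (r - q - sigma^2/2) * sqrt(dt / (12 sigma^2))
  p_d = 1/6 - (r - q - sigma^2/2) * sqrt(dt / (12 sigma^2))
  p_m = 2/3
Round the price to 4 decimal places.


Answer: Price = V(0,0) = 7.2970

Derivation:
dt = T/N = 1.000000; dx = sigma*sqrt(3*dt) = 0.969948
u = exp(dx) = 2.637808; d = 1/u = 0.379103
p_u = 0.092024, p_m = 0.666667, p_d = 0.241310
Discount per step: exp(-r*dt) = 0.988072
Stock lattice S(k, j) with j the centered position index:
  k=0: S(0,+0) = 25.6600
  k=1: S(1,-1) = 9.7278; S(1,+0) = 25.6600; S(1,+1) = 67.6862
  k=2: S(2,-2) = 3.6878; S(2,-1) = 9.7278; S(2,+0) = 25.6600; S(2,+1) = 67.6862; S(2,+2) = 178.5431
Terminal payoffs V(N, j) = max(K - S_T, 0):
  V(2,-2) = 23.202176; V(2,-1) = 17.162228; V(2,+0) = 1.230000; V(2,+1) = 0.000000; V(2,+2) = 0.000000
Backward induction: V(k, j) = exp(-r*dt) * [p_u * V(k+1, j+1) + p_m * V(k+1, j) + p_d * V(k+1, j-1)]
  V(1,-1) = exp(-r*dt) * [p_u*1.230000 + p_m*17.162228 + p_d*23.202176] = 16.948974
  V(1,+0) = exp(-r*dt) * [p_u*0.000000 + p_m*1.230000 + p_d*17.162228] = 4.902233
  V(1,+1) = exp(-r*dt) * [p_u*0.000000 + p_m*0.000000 + p_d*1.230000] = 0.293271
  V(0,+0) = exp(-r*dt) * [p_u*0.293271 + p_m*4.902233 + p_d*16.948974] = 7.297005


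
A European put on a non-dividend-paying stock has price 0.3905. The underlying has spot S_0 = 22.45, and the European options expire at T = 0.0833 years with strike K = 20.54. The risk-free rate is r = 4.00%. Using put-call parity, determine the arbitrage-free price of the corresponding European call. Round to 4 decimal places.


Put-call parity: C - P = S_0 * exp(-qT) - K * exp(-rT).
S_0 * exp(-qT) = 22.4500 * 1.00000000 = 22.45000000
K * exp(-rT) = 20.5400 * 0.99667354 = 20.47167461
C = P + S*exp(-qT) - K*exp(-rT)
C = 0.3905 + 22.45000000 - 20.47167461 = 2.3688

Answer: Call price = 2.3688


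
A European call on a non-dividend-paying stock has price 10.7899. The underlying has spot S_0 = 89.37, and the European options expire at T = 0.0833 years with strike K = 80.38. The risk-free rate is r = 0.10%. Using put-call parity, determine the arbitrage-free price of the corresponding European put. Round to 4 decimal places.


Put-call parity: C - P = S_0 * exp(-qT) - K * exp(-rT).
S_0 * exp(-qT) = 89.3700 * 1.00000000 = 89.37000000
K * exp(-rT) = 80.3800 * 0.99991670 = 80.37330462
P = C - S*exp(-qT) + K*exp(-rT)
P = 10.7899 - 89.37000000 + 80.37330462 = 1.7932

Answer: Put price = 1.7932


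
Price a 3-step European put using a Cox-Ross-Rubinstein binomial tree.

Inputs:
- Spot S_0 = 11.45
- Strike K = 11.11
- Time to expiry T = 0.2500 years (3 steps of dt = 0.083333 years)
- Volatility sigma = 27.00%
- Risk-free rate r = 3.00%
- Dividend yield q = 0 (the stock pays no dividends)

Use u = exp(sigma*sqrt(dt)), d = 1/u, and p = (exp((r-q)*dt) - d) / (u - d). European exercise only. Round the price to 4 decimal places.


dt = T/N = 0.083333
u = exp(sigma*sqrt(dt)) = 1.081060; d = 1/u = 0.925018
p = (exp((r-q)*dt) - d) / (u - d) = 0.496566
Discount per step: exp(-r*dt) = 0.997503
Stock lattice S(k, i) with i counting down-moves:
  k=0: S(0,0) = 11.4500
  k=1: S(1,0) = 12.3781; S(1,1) = 10.5915
  k=2: S(2,0) = 13.3815; S(2,1) = 11.4500; S(2,2) = 9.7973
  k=3: S(3,0) = 14.4662; S(3,1) = 12.3781; S(3,2) = 10.5915; S(3,3) = 9.0627
Terminal payoffs V(N, i) = max(K - S_T, 0):
  V(3,0) = 0.000000; V(3,1) = 0.000000; V(3,2) = 0.518546; V(3,3) = 2.047338
Backward induction: V(k, i) = exp(-r*dt) * [p * V(k+1, i) + (1-p) * V(k+1, i+1)].
  V(2,0) = exp(-r*dt) * [p*0.000000 + (1-p)*0.000000] = 0.000000
  V(2,1) = exp(-r*dt) * [p*0.000000 + (1-p)*0.518546] = 0.260402
  V(2,2) = exp(-r*dt) * [p*0.518546 + (1-p)*2.047338] = 1.284976
  V(1,0) = exp(-r*dt) * [p*0.000000 + (1-p)*0.260402] = 0.130768
  V(1,1) = exp(-r*dt) * [p*0.260402 + (1-p)*1.284976] = 0.774270
  V(0,0) = exp(-r*dt) * [p*0.130768 + (1-p)*0.774270] = 0.453594

Answer: Price = V(0,0) = 0.4536


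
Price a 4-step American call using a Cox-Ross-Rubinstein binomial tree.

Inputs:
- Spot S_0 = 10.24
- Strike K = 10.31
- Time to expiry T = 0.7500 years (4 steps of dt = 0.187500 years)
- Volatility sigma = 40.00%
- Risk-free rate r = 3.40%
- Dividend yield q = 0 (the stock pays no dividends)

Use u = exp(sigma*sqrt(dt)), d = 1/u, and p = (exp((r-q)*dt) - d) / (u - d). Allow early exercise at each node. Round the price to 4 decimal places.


dt = T/N = 0.187500
u = exp(sigma*sqrt(dt)) = 1.189110; d = 1/u = 0.840965
p = (exp((r-q)*dt) - d) / (u - d) = 0.475176
Discount per step: exp(-r*dt) = 0.993645
Stock lattice S(k, i) with i counting down-moves:
  k=0: S(0,0) = 10.2400
  k=1: S(1,0) = 12.1765; S(1,1) = 8.6115
  k=2: S(2,0) = 14.4792; S(2,1) = 10.2400; S(2,2) = 7.2420
  k=3: S(3,0) = 17.2173; S(3,1) = 12.1765; S(3,2) = 8.6115; S(3,3) = 6.0902
  k=4: S(4,0) = 20.4733; S(4,1) = 14.4792; S(4,2) = 10.2400; S(4,3) = 7.2420; S(4,4) = 5.1217
Terminal payoffs V(N, i) = max(S_T - K, 0):
  V(4,0) = 10.163307; V(4,1) = 4.169180; V(4,2) = 0.000000; V(4,3) = 0.000000; V(4,4) = 0.000000
Backward induction: V(k, i) = exp(-r*dt) * [p * V(k+1, i) + (1-p) * V(k+1, i+1)]; then take max(V_cont, immediate exercise) for American.
  V(3,0) = exp(-r*dt) * [p*10.163307 + (1-p)*4.169180] = 6.972855; exercise = 6.907337; V(3,0) = max -> 6.972855
  V(3,1) = exp(-r*dt) * [p*4.169180 + (1-p)*0.000000] = 1.968507; exercise = 1.866486; V(3,1) = max -> 1.968507
  V(3,2) = exp(-r*dt) * [p*0.000000 + (1-p)*0.000000] = 0.000000; exercise = 0.000000; V(3,2) = max -> 0.000000
  V(3,3) = exp(-r*dt) * [p*0.000000 + (1-p)*0.000000] = 0.000000; exercise = 0.000000; V(3,3) = max -> 0.000000
  V(2,0) = exp(-r*dt) * [p*6.972855 + (1-p)*1.968507] = 4.318835; exercise = 4.169180; V(2,0) = max -> 4.318835
  V(2,1) = exp(-r*dt) * [p*1.968507 + (1-p)*0.000000] = 0.929444; exercise = 0.000000; V(2,1) = max -> 0.929444
  V(2,2) = exp(-r*dt) * [p*0.000000 + (1-p)*0.000000] = 0.000000; exercise = 0.000000; V(2,2) = max -> 0.000000
  V(1,0) = exp(-r*dt) * [p*4.318835 + (1-p)*0.929444] = 2.523862; exercise = 1.866486; V(1,0) = max -> 2.523862
  V(1,1) = exp(-r*dt) * [p*0.929444 + (1-p)*0.000000] = 0.438843; exercise = 0.000000; V(1,1) = max -> 0.438843
  V(0,0) = exp(-r*dt) * [p*2.523862 + (1-p)*0.438843] = 1.420511; exercise = 0.000000; V(0,0) = max -> 1.420511

Answer: Price = V(0,0) = 1.4205


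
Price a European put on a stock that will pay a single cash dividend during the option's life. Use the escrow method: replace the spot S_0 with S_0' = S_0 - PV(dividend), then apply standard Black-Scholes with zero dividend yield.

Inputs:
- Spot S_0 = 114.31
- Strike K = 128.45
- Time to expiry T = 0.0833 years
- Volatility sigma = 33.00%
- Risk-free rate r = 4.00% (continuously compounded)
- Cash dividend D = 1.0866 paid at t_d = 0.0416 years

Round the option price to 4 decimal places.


Answer: Price = 15.3308

Derivation:
PV(D) = D * exp(-r * t_d) = 1.0866 * 0.99833738 = 1.08479340
S_0' = S_0 - PV(D) = 114.3100 - 1.08479340 = 113.22520660
d1 = (ln(S_0'/K) + (r + sigma^2/2)*T) / (sigma*sqrt(T)) = -1.24200524
d2 = d1 - sigma*sqrt(T) = -1.33724898
exp(-rT) = 0.99667354
N(-d1) = 0.89288269; N(-d2) = 0.90942931
P = K * exp(-rT) * N(-d2) - S_0' * N(-d1) = 128.4500 * 0.99667354 * 0.90942931 - 113.22520660 * 0.89288269 = 15.3308


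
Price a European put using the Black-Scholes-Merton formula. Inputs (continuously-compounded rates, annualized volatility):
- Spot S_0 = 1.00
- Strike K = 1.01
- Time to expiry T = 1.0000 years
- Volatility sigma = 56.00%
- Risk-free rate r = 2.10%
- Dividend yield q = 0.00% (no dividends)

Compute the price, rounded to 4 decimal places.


Answer: Price = 0.2139

Derivation:
d1 = (ln(S/K) + (r - q + 0.5*sigma^2) * T) / (sigma * sqrt(T)) = 0.29973155
d2 = d1 - sigma * sqrt(T) = -0.26026845
exp(-rT) = 0.97921896; exp(-qT) = 1.00000000
P = K * exp(-rT) * N(-d2) - S_0 * exp(-qT) * N(-d1)
N(-d1) = 0.38219096; N(-d2) = 0.60267165
P = 1.0100 * 0.97921896 * 0.60267165 - 1.0000 * 1.00000000 * 0.38219096 = 0.2139


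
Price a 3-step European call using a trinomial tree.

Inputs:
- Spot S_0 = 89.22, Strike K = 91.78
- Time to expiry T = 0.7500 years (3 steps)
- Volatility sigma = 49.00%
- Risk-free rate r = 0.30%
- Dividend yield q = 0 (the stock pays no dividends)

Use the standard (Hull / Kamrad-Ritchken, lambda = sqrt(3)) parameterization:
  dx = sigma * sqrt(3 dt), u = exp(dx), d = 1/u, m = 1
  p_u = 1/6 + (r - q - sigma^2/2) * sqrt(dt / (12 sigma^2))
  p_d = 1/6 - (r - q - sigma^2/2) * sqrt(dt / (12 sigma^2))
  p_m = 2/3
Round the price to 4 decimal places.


dt = T/N = 0.250000; dx = sigma*sqrt(3*dt) = 0.424352
u = exp(dx) = 1.528600; d = 1/u = 0.654193
p_u = 0.132188, p_m = 0.666667, p_d = 0.201146
Discount per step: exp(-r*dt) = 0.999250
Stock lattice S(k, j) with j the centered position index:
  k=0: S(0,+0) = 89.2200
  k=1: S(1,-1) = 58.3671; S(1,+0) = 89.2200; S(1,+1) = 136.3817
  k=2: S(2,-2) = 38.1834; S(2,-1) = 58.3671; S(2,+0) = 89.2200; S(2,+1) = 136.3817; S(2,+2) = 208.4731
  k=3: S(3,-3) = 24.9793; S(3,-2) = 38.1834; S(3,-1) = 58.3671; S(3,+0) = 89.2200; S(3,+1) = 136.3817; S(3,+2) = 208.4731; S(3,+3) = 318.6721
Terminal payoffs V(N, j) = max(S_T - K, 0):
  V(3,-3) = 0.000000; V(3,-2) = 0.000000; V(3,-1) = 0.000000; V(3,+0) = 0.000000; V(3,+1) = 44.601714; V(3,+2) = 116.693123; V(3,+3) = 226.892068
Backward induction: V(k, j) = exp(-r*dt) * [p_u * V(k+1, j+1) + p_m * V(k+1, j) + p_d * V(k+1, j-1)]
  V(2,-2) = exp(-r*dt) * [p_u*0.000000 + p_m*0.000000 + p_d*0.000000] = 0.000000
  V(2,-1) = exp(-r*dt) * [p_u*0.000000 + p_m*0.000000 + p_d*0.000000] = 0.000000
  V(2,+0) = exp(-r*dt) * [p_u*44.601714 + p_m*0.000000 + p_d*0.000000] = 5.891376
  V(2,+1) = exp(-r*dt) * [p_u*116.693123 + p_m*44.601714 + p_d*0.000000] = 45.126010
  V(2,+2) = exp(-r*dt) * [p_u*226.892068 + p_m*116.693123 + p_d*44.601714] = 116.671652
  V(1,-1) = exp(-r*dt) * [p_u*5.891376 + p_m*0.000000 + p_d*0.000000] = 0.778183
  V(1,+0) = exp(-r*dt) * [p_u*45.126010 + p_m*5.891376 + p_d*0.000000] = 9.885269
  V(1,+1) = exp(-r*dt) * [p_u*116.671652 + p_m*45.126010 + p_d*5.891376] = 46.656579
  V(0,+0) = exp(-r*dt) * [p_u*46.656579 + p_m*9.885269 + p_d*0.778183] = 12.904450

Answer: Price = V(0,0) = 12.9044


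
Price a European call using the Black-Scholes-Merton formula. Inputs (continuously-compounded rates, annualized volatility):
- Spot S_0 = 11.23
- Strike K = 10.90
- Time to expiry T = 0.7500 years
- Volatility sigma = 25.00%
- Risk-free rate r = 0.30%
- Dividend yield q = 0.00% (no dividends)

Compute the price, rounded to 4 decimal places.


d1 = (ln(S/K) + (r - q + 0.5*sigma^2) * T) / (sigma * sqrt(T)) = 0.25640578
d2 = d1 - sigma * sqrt(T) = 0.03989943
exp(-rT) = 0.99775253; exp(-qT) = 1.00000000
C = S_0 * exp(-qT) * N(d1) - K * exp(-rT) * N(d2)
N(d1) = 0.60118124; N(d2) = 0.51591335
C = 11.2300 * 1.00000000 * 0.60118124 - 10.9000 * 0.99775253 * 0.51591335 = 1.1404

Answer: Price = 1.1404


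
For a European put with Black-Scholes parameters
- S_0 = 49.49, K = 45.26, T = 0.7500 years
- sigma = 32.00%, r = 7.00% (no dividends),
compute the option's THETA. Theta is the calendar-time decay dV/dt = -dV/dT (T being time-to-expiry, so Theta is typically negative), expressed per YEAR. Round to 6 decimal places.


d1 = 0.6504102968; d2 = 0.3732821675
phi(d1) = 0.3228862095; exp(-qT) = 1.0000000000; exp(-rT) = 0.9488543211
Theta = -S*exp(-qT)*phi(d1)*sigma/(2*sqrt(T)) + r*K*exp(-rT)*N(-d2) - q*S*exp(-qT)*N(-d1)
N(-d1) = 0.2577136140; N(-d2) = 0.3544692236; sqrt(T) = 0.8660254038
Term 1 = -49.4900 * 1.0000000000 * 0.3228862095 * 0.3200 / (2 * 0.8660254038) = -2.9522715501
Term 2 = 0.0700 * 45.2600 * 0.9488543211 * 0.3544692236 = 1.0655912934
Term 3 = 0 (no dividend yield, q = 0)
Theta = -2.9522715501 + (1.0655912934) + (0.0000000000) = -1.886680

Answer: Theta = -1.886680


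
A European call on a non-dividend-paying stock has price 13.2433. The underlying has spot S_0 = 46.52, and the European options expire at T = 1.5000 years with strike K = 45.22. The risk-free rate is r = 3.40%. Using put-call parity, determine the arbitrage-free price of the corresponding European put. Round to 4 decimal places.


Put-call parity: C - P = S_0 * exp(-qT) - K * exp(-rT).
S_0 * exp(-qT) = 46.5200 * 1.00000000 = 46.52000000
K * exp(-rT) = 45.2200 * 0.95027867 = 42.97160148
P = C - S*exp(-qT) + K*exp(-rT)
P = 13.2433 - 46.52000000 + 42.97160148 = 9.6949

Answer: Put price = 9.6949


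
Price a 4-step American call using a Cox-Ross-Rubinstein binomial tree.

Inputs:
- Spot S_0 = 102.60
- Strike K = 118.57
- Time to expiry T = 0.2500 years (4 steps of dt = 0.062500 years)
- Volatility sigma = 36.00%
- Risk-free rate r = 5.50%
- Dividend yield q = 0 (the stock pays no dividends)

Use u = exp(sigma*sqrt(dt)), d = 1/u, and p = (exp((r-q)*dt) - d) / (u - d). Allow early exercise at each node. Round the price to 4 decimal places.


Answer: Price = V(0,0) = 2.7466

Derivation:
dt = T/N = 0.062500
u = exp(sigma*sqrt(dt)) = 1.094174; d = 1/u = 0.913931
p = (exp((r-q)*dt) - d) / (u - d) = 0.496619
Discount per step: exp(-r*dt) = 0.996568
Stock lattice S(k, i) with i counting down-moves:
  k=0: S(0,0) = 102.6000
  k=1: S(1,0) = 112.2623; S(1,1) = 93.7693
  k=2: S(2,0) = 122.8345; S(2,1) = 102.6000; S(2,2) = 85.6987
  k=3: S(3,0) = 134.4024; S(3,1) = 112.2623; S(3,2) = 93.7693; S(3,3) = 78.3227
  k=4: S(4,0) = 147.0596; S(4,1) = 122.8345; S(4,2) = 102.6000; S(4,3) = 85.6987; S(4,4) = 71.5816
Terminal payoffs V(N, i) = max(S_T - K, 0):
  V(4,0) = 28.489598; V(4,1) = 4.264501; V(4,2) = 0.000000; V(4,3) = 0.000000; V(4,4) = 0.000000
Backward induction: V(k, i) = exp(-r*dt) * [p * V(k+1, i) + (1-p) * V(k+1, i+1)]; then take max(V_cont, immediate exercise) for American.
  V(3,0) = exp(-r*dt) * [p*28.489598 + (1-p)*4.264501] = 16.239237; exercise = 15.832353; V(3,0) = max -> 16.239237
  V(3,1) = exp(-r*dt) * [p*4.264501 + (1-p)*0.000000] = 2.110567; exercise = 0.000000; V(3,1) = max -> 2.110567
  V(3,2) = exp(-r*dt) * [p*0.000000 + (1-p)*0.000000] = 0.000000; exercise = 0.000000; V(3,2) = max -> 0.000000
  V(3,3) = exp(-r*dt) * [p*0.000000 + (1-p)*0.000000] = 0.000000; exercise = 0.000000; V(3,3) = max -> 0.000000
  V(2,0) = exp(-r*dt) * [p*16.239237 + (1-p)*2.110567] = 9.095819; exercise = 4.264501; V(2,0) = max -> 9.095819
  V(2,1) = exp(-r*dt) * [p*2.110567 + (1-p)*0.000000] = 1.044552; exercise = 0.000000; V(2,1) = max -> 1.044552
  V(2,2) = exp(-r*dt) * [p*0.000000 + (1-p)*0.000000] = 0.000000; exercise = 0.000000; V(2,2) = max -> 0.000000
  V(1,0) = exp(-r*dt) * [p*9.095819 + (1-p)*1.044552] = 5.025662; exercise = 0.000000; V(1,0) = max -> 5.025662
  V(1,1) = exp(-r*dt) * [p*1.044552 + (1-p)*0.000000] = 0.516965; exercise = 0.000000; V(1,1) = max -> 0.516965
  V(0,0) = exp(-r*dt) * [p*5.025662 + (1-p)*0.516965] = 2.746614; exercise = 0.000000; V(0,0) = max -> 2.746614


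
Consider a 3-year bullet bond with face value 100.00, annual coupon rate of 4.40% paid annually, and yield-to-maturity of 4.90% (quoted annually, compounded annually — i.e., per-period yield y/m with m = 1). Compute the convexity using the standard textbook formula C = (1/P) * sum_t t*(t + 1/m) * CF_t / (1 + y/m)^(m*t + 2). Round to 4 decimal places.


Answer: Convexity = 10.2976

Derivation:
Coupon per period c = face * coupon_rate / m = 4.400000
Periods per year m = 1; per-period yield y/m = 0.049000
Number of cashflows N = 3
Cashflows (t years, CF_t, discount factor 1/(1+y/m)^(m*t), PV):
  t = 1.0000: CF_t = 4.400000, DF = 0.953289, PV = 4.194471
  t = 2.0000: CF_t = 4.400000, DF = 0.908760, PV = 3.998542
  t = 3.0000: CF_t = 104.400000, DF = 0.866310, PV = 90.442807
Price P = sum_t PV_t = 98.635821
Convexity numerator sum_t t*(t + 1/m) * CF_t / (1+y/m)^(m*t + 2):
  t = 1.0000: term = 7.623532
  t = 2.0000: term = 21.802283
  t = 3.0000: term = 986.289259
Convexity = (1/P) * sum = 1015.715074 / 98.635821 = 10.297629


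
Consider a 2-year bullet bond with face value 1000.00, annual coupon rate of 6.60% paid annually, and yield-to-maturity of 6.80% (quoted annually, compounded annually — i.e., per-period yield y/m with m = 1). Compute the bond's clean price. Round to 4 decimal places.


Coupon per period c = face * coupon_rate / m = 66.000000
Periods per year m = 1; per-period yield y/m = 0.068000
Number of cashflows N = 2
Cashflows (t years, CF_t, discount factor 1/(1+y/m)^(m*t), PV):
  t = 1.0000: CF_t = 66.000000, DF = 0.936330, PV = 61.797753
  t = 2.0000: CF_t = 1066.000000, DF = 0.876713, PV = 934.576162
Price P = sum_t PV_t = 996.373915

Answer: Price = 996.3739


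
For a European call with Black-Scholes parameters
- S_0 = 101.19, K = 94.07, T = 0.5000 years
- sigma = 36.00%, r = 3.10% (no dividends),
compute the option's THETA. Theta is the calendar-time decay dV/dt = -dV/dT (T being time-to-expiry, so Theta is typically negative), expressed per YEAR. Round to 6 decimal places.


Answer: Theta = -10.866808

Derivation:
d1 = 0.4747858730; d2 = 0.2202274318
phi(d1) = 0.3564186180; exp(-qT) = 1.0000000000; exp(-rT) = 0.9846195068
Theta = -S*exp(-qT)*phi(d1)*sigma/(2*sqrt(T)) - r*K*exp(-rT)*N(d2) + q*S*exp(-qT)*N(d1)
N(d1) = 0.6825301984; N(d2) = 0.5871529832; sqrt(T) = 0.7071067812
Term 1 = -101.1900 * 1.0000000000 * 0.3564186180 * 0.3600 / (2 * 0.7071067812) = -9.1809047298
Term 2 = -0.0310 * 94.0700 * 0.9846195068 * 0.5871529832 = -1.6859028514
Term 3 = 0 (no dividend yield, q = 0)
Theta = -9.1809047298 + (-1.6859028514) + (0.0000000000) = -10.866808


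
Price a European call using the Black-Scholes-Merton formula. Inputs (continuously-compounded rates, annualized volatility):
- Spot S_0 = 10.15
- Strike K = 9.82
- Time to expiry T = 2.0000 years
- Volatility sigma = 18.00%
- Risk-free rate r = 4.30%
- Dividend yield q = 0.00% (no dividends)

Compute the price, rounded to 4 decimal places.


d1 = (ln(S/K) + (r - q + 0.5*sigma^2) * T) / (sigma * sqrt(T)) = 0.59496194
d2 = d1 - sigma * sqrt(T) = 0.34040350
exp(-rT) = 0.91759423; exp(-qT) = 1.00000000
C = S_0 * exp(-qT) * N(d1) - K * exp(-rT) * N(d2)
N(d1) = 0.72406554; N(d2) = 0.63322366
C = 10.1500 * 1.00000000 * 0.72406554 - 9.8200 * 0.91759423 * 0.63322366 = 1.6434

Answer: Price = 1.6434


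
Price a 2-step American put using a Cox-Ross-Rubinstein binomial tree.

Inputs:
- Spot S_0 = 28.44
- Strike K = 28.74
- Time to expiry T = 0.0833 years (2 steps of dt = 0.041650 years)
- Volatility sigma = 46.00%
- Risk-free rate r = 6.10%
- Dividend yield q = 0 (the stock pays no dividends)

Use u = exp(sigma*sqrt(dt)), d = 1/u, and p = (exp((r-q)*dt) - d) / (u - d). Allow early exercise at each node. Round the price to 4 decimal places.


dt = T/N = 0.041650
u = exp(sigma*sqrt(dt)) = 1.098426; d = 1/u = 0.910394
p = (exp((r-q)*dt) - d) / (u - d) = 0.490077
Discount per step: exp(-r*dt) = 0.997463
Stock lattice S(k, i) with i counting down-moves:
  k=0: S(0,0) = 28.4400
  k=1: S(1,0) = 31.2392; S(1,1) = 25.8916
  k=2: S(2,0) = 34.3140; S(2,1) = 28.4400; S(2,2) = 23.5715
Terminal payoffs V(N, i) = max(K - S_T, 0):
  V(2,0) = 0.000000; V(2,1) = 0.300000; V(2,2) = 5.168462
Backward induction: V(k, i) = exp(-r*dt) * [p * V(k+1, i) + (1-p) * V(k+1, i+1)]; then take max(V_cont, immediate exercise) for American.
  V(1,0) = exp(-r*dt) * [p*0.000000 + (1-p)*0.300000] = 0.152589; exercise = 0.000000; V(1,0) = max -> 0.152589
  V(1,1) = exp(-r*dt) * [p*0.300000 + (1-p)*5.168462] = 2.775482; exercise = 2.848408; V(1,1) = max -> 2.848408
  V(0,0) = exp(-r*dt) * [p*0.152589 + (1-p)*2.848408] = 1.523375; exercise = 0.300000; V(0,0) = max -> 1.523375

Answer: Price = V(0,0) = 1.5234


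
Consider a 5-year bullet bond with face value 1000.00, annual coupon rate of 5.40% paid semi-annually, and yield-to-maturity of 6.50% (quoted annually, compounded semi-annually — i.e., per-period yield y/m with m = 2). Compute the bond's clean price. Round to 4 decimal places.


Coupon per period c = face * coupon_rate / m = 27.000000
Periods per year m = 2; per-period yield y/m = 0.032500
Number of cashflows N = 10
Cashflows (t years, CF_t, discount factor 1/(1+y/m)^(m*t), PV):
  t = 0.5000: CF_t = 27.000000, DF = 0.968523, PV = 26.150121
  t = 1.0000: CF_t = 27.000000, DF = 0.938037, PV = 25.326994
  t = 1.5000: CF_t = 27.000000, DF = 0.908510, PV = 24.529776
  t = 2.0000: CF_t = 27.000000, DF = 0.879913, PV = 23.757652
  t = 2.5000: CF_t = 27.000000, DF = 0.852216, PV = 23.009833
  t = 3.0000: CF_t = 27.000000, DF = 0.825391, PV = 22.285552
  t = 3.5000: CF_t = 27.000000, DF = 0.799410, PV = 21.584070
  t = 4.0000: CF_t = 27.000000, DF = 0.774247, PV = 20.904668
  t = 4.5000: CF_t = 27.000000, DF = 0.749876, PV = 20.246652
  t = 5.0000: CF_t = 1027.000000, DF = 0.726272, PV = 745.881508
Price P = sum_t PV_t = 953.676827

Answer: Price = 953.6768


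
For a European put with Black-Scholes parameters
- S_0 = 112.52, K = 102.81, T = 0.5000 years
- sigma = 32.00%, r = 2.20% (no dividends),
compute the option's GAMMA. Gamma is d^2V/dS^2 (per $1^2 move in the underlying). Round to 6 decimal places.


d1 = 0.5605958430; d2 = 0.3343216730
phi(d1) = 0.3409319496; exp(-qT) = 1.0000000000; exp(-rT) = 0.9890602788
Gamma = exp(-qT) * phi(d1) / (S * sigma * sqrt(T)) = 1.0000000000 * 0.3409319496 / (112.5200 * 0.3200 * 0.7071067812) = 0.013391

Answer: Gamma = 0.013391


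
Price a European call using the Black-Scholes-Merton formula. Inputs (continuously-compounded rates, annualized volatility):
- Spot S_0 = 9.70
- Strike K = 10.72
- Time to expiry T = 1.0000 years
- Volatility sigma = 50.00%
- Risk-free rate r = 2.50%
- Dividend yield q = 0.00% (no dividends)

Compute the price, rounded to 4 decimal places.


Answer: Price = 1.6337

Derivation:
d1 = (ln(S/K) + (r - q + 0.5*sigma^2) * T) / (sigma * sqrt(T)) = 0.10002946
d2 = d1 - sigma * sqrt(T) = -0.39997054
exp(-rT) = 0.97530991; exp(-qT) = 1.00000000
C = S_0 * exp(-qT) * N(d1) - K * exp(-rT) * N(d2)
N(d1) = 0.53983953; N(d2) = 0.34458911
C = 9.7000 * 1.00000000 * 0.53983953 - 10.7200 * 0.97530991 * 0.34458911 = 1.6337


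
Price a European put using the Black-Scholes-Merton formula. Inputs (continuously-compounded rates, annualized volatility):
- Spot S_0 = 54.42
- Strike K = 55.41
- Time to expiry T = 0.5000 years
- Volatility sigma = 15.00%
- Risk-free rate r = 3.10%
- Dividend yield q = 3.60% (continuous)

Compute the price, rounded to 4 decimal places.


Answer: Price = 2.8809

Derivation:
d1 = (ln(S/K) + (r - q + 0.5*sigma^2) * T) / (sigma * sqrt(T)) = -0.14051013
d2 = d1 - sigma * sqrt(T) = -0.24657614
exp(-rT) = 0.98461951; exp(-qT) = 0.98216103
P = K * exp(-rT) * N(-d2) - S_0 * exp(-qT) * N(-d1)
N(-d1) = 0.55587152; N(-d2) = 0.59738187
P = 55.4100 * 0.98461951 * 0.59738187 - 54.4200 * 0.98216103 * 0.55587152 = 2.8809


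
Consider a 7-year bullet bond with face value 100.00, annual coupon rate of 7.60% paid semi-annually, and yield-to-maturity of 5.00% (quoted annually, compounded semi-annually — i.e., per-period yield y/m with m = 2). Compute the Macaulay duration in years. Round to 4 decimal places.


Coupon per period c = face * coupon_rate / m = 3.800000
Periods per year m = 2; per-period yield y/m = 0.025000
Number of cashflows N = 14
Cashflows (t years, CF_t, discount factor 1/(1+y/m)^(m*t), PV):
  t = 0.5000: CF_t = 3.800000, DF = 0.975610, PV = 3.707317
  t = 1.0000: CF_t = 3.800000, DF = 0.951814, PV = 3.616895
  t = 1.5000: CF_t = 3.800000, DF = 0.928599, PV = 3.528678
  t = 2.0000: CF_t = 3.800000, DF = 0.905951, PV = 3.442612
  t = 2.5000: CF_t = 3.800000, DF = 0.883854, PV = 3.358646
  t = 3.0000: CF_t = 3.800000, DF = 0.862297, PV = 3.276728
  t = 3.5000: CF_t = 3.800000, DF = 0.841265, PV = 3.196808
  t = 4.0000: CF_t = 3.800000, DF = 0.820747, PV = 3.118837
  t = 4.5000: CF_t = 3.800000, DF = 0.800728, PV = 3.042768
  t = 5.0000: CF_t = 3.800000, DF = 0.781198, PV = 2.968554
  t = 5.5000: CF_t = 3.800000, DF = 0.762145, PV = 2.896150
  t = 6.0000: CF_t = 3.800000, DF = 0.743556, PV = 2.825512
  t = 6.5000: CF_t = 3.800000, DF = 0.725420, PV = 2.756597
  t = 7.0000: CF_t = 103.800000, DF = 0.707727, PV = 73.462083
Price P = sum_t PV_t = 115.198186
Macaulay numerator sum_t t * PV_t:
  t * PV_t at t = 0.5000: 1.853659
  t * PV_t at t = 1.0000: 3.616895
  t * PV_t at t = 1.5000: 5.293017
  t * PV_t at t = 2.0000: 6.885225
  t * PV_t at t = 2.5000: 8.396616
  t * PV_t at t = 3.0000: 9.830184
  t * PV_t at t = 3.5000: 11.188828
  t * PV_t at t = 4.0000: 12.475348
  t * PV_t at t = 4.5000: 13.692455
  t * PV_t at t = 5.0000: 14.842770
  t * PV_t at t = 5.5000: 15.928826
  t * PV_t at t = 6.0000: 16.953074
  t * PV_t at t = 6.5000: 17.917883
  t * PV_t at t = 7.0000: 514.234580
Macaulay duration D = (sum_t t * PV_t) / P = 653.109359 / 115.198186 = 5.669441

Answer: Macaulay duration = 5.6694 years


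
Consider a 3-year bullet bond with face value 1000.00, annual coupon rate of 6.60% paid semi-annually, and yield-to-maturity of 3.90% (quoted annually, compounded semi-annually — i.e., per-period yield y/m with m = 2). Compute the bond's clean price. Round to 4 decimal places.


Coupon per period c = face * coupon_rate / m = 33.000000
Periods per year m = 2; per-period yield y/m = 0.019500
Number of cashflows N = 6
Cashflows (t years, CF_t, discount factor 1/(1+y/m)^(m*t), PV):
  t = 0.5000: CF_t = 33.000000, DF = 0.980873, PV = 32.368808
  t = 1.0000: CF_t = 33.000000, DF = 0.962112, PV = 31.749689
  t = 1.5000: CF_t = 33.000000, DF = 0.943709, PV = 31.142412
  t = 2.0000: CF_t = 33.000000, DF = 0.925659, PV = 30.546751
  t = 2.5000: CF_t = 33.000000, DF = 0.907954, PV = 29.962482
  t = 3.0000: CF_t = 1033.000000, DF = 0.890588, PV = 919.976939
Price P = sum_t PV_t = 1075.747081

Answer: Price = 1075.7471


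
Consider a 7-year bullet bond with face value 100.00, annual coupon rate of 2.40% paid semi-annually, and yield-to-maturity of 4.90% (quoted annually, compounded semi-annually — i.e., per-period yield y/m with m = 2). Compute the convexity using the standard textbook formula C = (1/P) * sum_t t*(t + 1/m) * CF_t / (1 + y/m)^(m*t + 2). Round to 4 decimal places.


Answer: Convexity = 44.6665

Derivation:
Coupon per period c = face * coupon_rate / m = 1.200000
Periods per year m = 2; per-period yield y/m = 0.024500
Number of cashflows N = 14
Cashflows (t years, CF_t, discount factor 1/(1+y/m)^(m*t), PV):
  t = 0.5000: CF_t = 1.200000, DF = 0.976086, PV = 1.171303
  t = 1.0000: CF_t = 1.200000, DF = 0.952744, PV = 1.143292
  t = 1.5000: CF_t = 1.200000, DF = 0.929960, PV = 1.115952
  t = 2.0000: CF_t = 1.200000, DF = 0.907721, PV = 1.089265
  t = 2.5000: CF_t = 1.200000, DF = 0.886013, PV = 1.063216
  t = 3.0000: CF_t = 1.200000, DF = 0.864825, PV = 1.037790
  t = 3.5000: CF_t = 1.200000, DF = 0.844143, PV = 1.012972
  t = 4.0000: CF_t = 1.200000, DF = 0.823957, PV = 0.988748
  t = 4.5000: CF_t = 1.200000, DF = 0.804252, PV = 0.965103
  t = 5.0000: CF_t = 1.200000, DF = 0.785019, PV = 0.942023
  t = 5.5000: CF_t = 1.200000, DF = 0.766246, PV = 0.919496
  t = 6.0000: CF_t = 1.200000, DF = 0.747922, PV = 0.897507
  t = 6.5000: CF_t = 1.200000, DF = 0.730036, PV = 0.876044
  t = 7.0000: CF_t = 101.200000, DF = 0.712578, PV = 72.112912
Price P = sum_t PV_t = 85.335622
Convexity numerator sum_t t*(t + 1/m) * CF_t / (1+y/m)^(m*t + 2):
  t = 0.5000: term = 0.557976
  t = 1.0000: term = 1.633897
  t = 1.5000: term = 3.189647
  t = 2.0000: term = 5.188950
  t = 2.5000: term = 7.597291
  t = 3.0000: term = 10.381852
  t = 3.5000: term = 13.511439
  t = 4.0000: term = 16.956418
  t = 4.5000: term = 20.688651
  t = 5.0000: term = 24.681434
  t = 5.5000: term = 28.909439
  t = 6.0000: term = 33.348659
  t = 6.5000: term = 37.976348
  t = 7.0000: term = 3607.018852
Convexity = (1/P) * sum = 3811.640854 / 85.335622 = 44.666469


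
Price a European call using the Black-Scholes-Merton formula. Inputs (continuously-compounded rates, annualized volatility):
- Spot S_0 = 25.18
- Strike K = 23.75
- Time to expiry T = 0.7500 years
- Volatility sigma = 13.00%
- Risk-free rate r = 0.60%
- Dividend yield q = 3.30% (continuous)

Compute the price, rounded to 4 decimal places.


Answer: Price = 1.6043

Derivation:
d1 = (ln(S/K) + (r - q + 0.5*sigma^2) * T) / (sigma * sqrt(T)) = 0.39575139
d2 = d1 - sigma * sqrt(T) = 0.28316808
exp(-rT) = 0.99551011; exp(-qT) = 0.97555377
C = S_0 * exp(-qT) * N(d1) - K * exp(-rT) * N(d2)
N(d1) = 0.65385578; N(d2) = 0.61147600
C = 25.1800 * 0.97555377 * 0.65385578 - 23.7500 * 0.99551011 * 0.61147600 = 1.6043


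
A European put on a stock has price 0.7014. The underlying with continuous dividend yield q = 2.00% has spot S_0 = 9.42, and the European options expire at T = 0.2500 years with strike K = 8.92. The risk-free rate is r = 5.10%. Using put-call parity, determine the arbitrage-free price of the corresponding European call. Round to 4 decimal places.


Put-call parity: C - P = S_0 * exp(-qT) - K * exp(-rT).
S_0 * exp(-qT) = 9.4200 * 0.99501248 = 9.37301755
K * exp(-rT) = 8.9200 * 0.98733094 = 8.80699196
C = P + S*exp(-qT) - K*exp(-rT)
C = 0.7014 + 9.37301755 - 8.80699196 = 1.2674

Answer: Call price = 1.2674


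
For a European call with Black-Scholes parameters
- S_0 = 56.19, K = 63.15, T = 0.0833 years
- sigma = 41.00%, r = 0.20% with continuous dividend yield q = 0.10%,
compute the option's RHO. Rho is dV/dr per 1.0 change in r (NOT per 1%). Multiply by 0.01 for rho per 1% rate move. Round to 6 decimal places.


d1 = -0.9269540772; d2 = -1.0452872087
phi(d1) = 0.2596137151; exp(-qT) = 0.9999167035; exp(-rT) = 0.9998334139
N(d2) = 0.1479451239
Rho = K*T*exp(-rT)*N(d2) = 63.1500 * 0.0833 * 0.9998334139 * 0.1479451239 = 0.778120

Answer: Rho = 0.778120
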